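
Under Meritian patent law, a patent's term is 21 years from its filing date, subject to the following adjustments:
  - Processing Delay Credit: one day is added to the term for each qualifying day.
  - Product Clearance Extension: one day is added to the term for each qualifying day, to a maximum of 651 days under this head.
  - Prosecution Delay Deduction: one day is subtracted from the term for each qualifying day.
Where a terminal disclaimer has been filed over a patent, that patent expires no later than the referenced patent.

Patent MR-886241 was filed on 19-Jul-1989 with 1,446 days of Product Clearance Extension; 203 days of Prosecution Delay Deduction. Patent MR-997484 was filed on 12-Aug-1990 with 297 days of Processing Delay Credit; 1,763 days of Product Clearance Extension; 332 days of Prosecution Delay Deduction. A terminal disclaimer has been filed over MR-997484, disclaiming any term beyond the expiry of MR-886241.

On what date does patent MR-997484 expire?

Natural term of MR-997484:
  Base: filing + 21 years → 12 August 2011.
  Processing Delay Credit: +297 days → 4 June 2012.
  Product Clearance Extension: 1763 days claimed exceeds the 651-day cap, so +651 days → 17 March 2014.
  Prosecution Delay Deduction: −332 days → 19 April 2013.
Expiry of referenced patent MR-886241:
  Base: filing + 21 years → 19 July 2010.
  Product Clearance Extension: 1446 days claimed exceeds the 651-day cap, so +651 days → 30 April 2012.
  Prosecution Delay Deduction: −203 days → 10 October 2011.
Terminal disclaimer: MR-997484 expires on the earlier of 19 April 2013 and 10 October 2011.

October 10, 2011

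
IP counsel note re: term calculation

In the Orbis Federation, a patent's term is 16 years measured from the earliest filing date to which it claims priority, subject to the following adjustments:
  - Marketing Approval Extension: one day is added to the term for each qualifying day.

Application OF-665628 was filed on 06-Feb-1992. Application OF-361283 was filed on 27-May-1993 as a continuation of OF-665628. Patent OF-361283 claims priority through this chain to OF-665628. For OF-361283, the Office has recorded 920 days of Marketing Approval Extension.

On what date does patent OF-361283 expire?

August 14, 2010

Earliest priority filing: 6 February 1992.
Base term: 6 February 1992 + 16 years → 6 February 2008.
Marketing Approval Extension: +920 days → 14 August 2010.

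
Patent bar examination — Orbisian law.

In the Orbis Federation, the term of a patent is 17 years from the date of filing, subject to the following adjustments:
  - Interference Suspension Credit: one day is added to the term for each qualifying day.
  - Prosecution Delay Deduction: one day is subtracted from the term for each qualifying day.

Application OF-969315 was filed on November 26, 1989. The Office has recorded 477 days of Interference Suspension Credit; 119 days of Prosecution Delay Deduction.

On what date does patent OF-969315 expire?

November 19, 2007

Base term: filing date + 17 years → 26 November 2006.
Interference Suspension Credit: +477 days → 17 March 2008.
Prosecution Delay Deduction: −119 days → 19 November 2007.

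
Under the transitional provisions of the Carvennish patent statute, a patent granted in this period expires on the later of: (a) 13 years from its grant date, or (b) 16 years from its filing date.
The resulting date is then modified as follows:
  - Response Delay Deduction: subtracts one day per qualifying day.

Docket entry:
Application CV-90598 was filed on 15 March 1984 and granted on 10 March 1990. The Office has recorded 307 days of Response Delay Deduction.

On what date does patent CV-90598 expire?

May 7, 2002

(a) grant + 13 years → 10 March 2003.
(b) filing + 16 years → 15 March 2000.
Later of the two: 10 March 2003.
Response Delay Deduction: −307 days → 7 May 2002.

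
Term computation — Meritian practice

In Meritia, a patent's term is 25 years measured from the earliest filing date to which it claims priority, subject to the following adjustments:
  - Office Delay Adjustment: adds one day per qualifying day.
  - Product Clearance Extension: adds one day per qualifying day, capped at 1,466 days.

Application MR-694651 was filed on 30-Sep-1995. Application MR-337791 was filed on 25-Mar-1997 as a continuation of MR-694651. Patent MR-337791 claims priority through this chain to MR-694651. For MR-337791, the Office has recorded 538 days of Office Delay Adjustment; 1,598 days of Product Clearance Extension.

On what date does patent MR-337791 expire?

Earliest priority filing: 30 September 1995.
Base term: 30 September 1995 + 25 years → 30 September 2020.
Office Delay Adjustment: +538 days → 22 March 2022.
Product Clearance Extension: 1598 days claimed exceeds the 1466-day cap, so +1466 days → 27 March 2026.

March 27, 2026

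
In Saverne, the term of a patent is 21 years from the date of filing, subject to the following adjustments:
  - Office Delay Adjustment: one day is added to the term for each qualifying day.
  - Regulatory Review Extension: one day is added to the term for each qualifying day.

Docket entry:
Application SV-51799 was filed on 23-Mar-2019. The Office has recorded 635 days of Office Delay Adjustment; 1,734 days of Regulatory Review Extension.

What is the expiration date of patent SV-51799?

Base term: filing date + 21 years → 23 March 2040.
Office Delay Adjustment: +635 days → 18 December 2041.
Regulatory Review Extension: +1734 days → 17 September 2046.

September 17, 2046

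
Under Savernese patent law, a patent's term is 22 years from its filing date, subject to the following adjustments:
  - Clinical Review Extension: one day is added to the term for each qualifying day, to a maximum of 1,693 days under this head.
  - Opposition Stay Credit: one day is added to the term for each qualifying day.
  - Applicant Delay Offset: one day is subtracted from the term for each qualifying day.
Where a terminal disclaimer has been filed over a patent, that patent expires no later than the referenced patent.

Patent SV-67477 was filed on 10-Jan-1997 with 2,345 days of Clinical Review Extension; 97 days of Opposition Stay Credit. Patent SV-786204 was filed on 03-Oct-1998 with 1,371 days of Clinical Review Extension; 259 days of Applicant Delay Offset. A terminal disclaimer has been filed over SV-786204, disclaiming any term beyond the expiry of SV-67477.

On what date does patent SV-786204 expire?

Natural term of SV-786204:
  Base: filing + 22 years → 3 October 2020.
  Clinical Review Extension: 1371 days (within the 1693-day cap) → +1371 days → 5 July 2024.
  Applicant Delay Offset: −259 days → 20 October 2023.
Expiry of referenced patent SV-67477:
  Base: filing + 22 years → 10 January 2019.
  Clinical Review Extension: 2345 days claimed exceeds the 1693-day cap, so +1693 days → 30 August 2023.
  Opposition Stay Credit: +97 days → 5 December 2023.
Terminal disclaimer: SV-786204 expires on the earlier of 20 October 2023 and 5 December 2023.

2023-10-20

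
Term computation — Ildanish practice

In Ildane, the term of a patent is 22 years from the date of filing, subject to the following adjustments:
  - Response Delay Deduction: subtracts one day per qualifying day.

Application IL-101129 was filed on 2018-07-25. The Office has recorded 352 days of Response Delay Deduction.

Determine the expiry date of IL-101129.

2039-08-08

Base term: filing date + 22 years → 25 July 2040.
Response Delay Deduction: −352 days → 8 August 2039.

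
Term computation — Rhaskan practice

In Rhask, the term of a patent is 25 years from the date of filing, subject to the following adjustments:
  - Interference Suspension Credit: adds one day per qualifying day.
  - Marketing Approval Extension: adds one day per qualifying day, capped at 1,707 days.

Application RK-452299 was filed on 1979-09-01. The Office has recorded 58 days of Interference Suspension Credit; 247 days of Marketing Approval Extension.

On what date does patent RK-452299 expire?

Base term: filing date + 25 years → 1 September 2004.
Interference Suspension Credit: +58 days → 29 October 2004.
Marketing Approval Extension: 247 days (within the 1707-day cap) → +247 days → 3 July 2005.

2005-07-03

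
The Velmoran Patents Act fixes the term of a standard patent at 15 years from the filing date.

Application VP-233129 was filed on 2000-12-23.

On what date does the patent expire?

Filing date + 15 years → 23 December 2015.

2015-12-23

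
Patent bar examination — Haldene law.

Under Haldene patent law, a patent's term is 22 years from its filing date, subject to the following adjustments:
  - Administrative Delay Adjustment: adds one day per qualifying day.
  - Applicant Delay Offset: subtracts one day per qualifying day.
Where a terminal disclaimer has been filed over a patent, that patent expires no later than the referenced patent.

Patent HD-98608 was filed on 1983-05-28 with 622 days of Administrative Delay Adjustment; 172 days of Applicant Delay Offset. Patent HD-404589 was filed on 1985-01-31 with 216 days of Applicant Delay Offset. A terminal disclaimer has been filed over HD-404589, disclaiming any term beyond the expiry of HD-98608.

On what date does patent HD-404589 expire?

Natural term of HD-404589:
  Base: filing + 22 years → 31 January 2007.
  Applicant Delay Offset: −216 days → 29 June 2006.
Expiry of referenced patent HD-98608:
  Base: filing + 22 years → 28 May 2005.
  Administrative Delay Adjustment: +622 days → 9 February 2007.
  Applicant Delay Offset: −172 days → 21 August 2006.
Terminal disclaimer: HD-404589 expires on the earlier of 29 June 2006 and 21 August 2006.

2006-06-29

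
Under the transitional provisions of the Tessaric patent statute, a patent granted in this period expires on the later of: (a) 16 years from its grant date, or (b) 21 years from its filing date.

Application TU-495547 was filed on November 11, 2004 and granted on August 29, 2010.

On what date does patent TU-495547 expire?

(a) grant + 16 years → 29 August 2026.
(b) filing + 21 years → 11 November 2025.
Later of the two: 29 August 2026.

August 29, 2026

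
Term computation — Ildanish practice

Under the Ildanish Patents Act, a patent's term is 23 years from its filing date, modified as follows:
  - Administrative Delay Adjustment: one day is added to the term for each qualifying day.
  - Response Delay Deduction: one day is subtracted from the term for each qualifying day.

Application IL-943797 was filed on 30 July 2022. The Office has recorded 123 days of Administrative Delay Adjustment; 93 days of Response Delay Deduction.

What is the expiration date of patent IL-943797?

Base term: filing date + 23 years → 30 July 2045.
Administrative Delay Adjustment: +123 days → 30 November 2045.
Response Delay Deduction: −93 days → 29 August 2045.

2045-08-29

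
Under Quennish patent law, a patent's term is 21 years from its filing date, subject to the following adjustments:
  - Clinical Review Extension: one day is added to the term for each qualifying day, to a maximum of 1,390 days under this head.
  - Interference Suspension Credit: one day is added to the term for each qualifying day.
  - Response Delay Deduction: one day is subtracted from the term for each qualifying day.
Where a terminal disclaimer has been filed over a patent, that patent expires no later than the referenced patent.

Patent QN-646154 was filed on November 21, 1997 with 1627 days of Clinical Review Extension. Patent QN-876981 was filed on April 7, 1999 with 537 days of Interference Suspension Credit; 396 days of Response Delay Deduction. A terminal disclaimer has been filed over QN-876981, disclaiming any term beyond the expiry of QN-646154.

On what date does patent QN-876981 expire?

Natural term of QN-876981:
  Base: filing + 21 years → 7 April 2020.
  Interference Suspension Credit: +537 days → 26 September 2021.
  Response Delay Deduction: −396 days → 26 August 2020.
Expiry of referenced patent QN-646154:
  Base: filing + 21 years → 21 November 2018.
  Clinical Review Extension: 1627 days claimed exceeds the 1390-day cap, so +1390 days → 11 September 2022.
Terminal disclaimer: QN-876981 expires on the earlier of 26 August 2020 and 11 September 2022.

2020-08-26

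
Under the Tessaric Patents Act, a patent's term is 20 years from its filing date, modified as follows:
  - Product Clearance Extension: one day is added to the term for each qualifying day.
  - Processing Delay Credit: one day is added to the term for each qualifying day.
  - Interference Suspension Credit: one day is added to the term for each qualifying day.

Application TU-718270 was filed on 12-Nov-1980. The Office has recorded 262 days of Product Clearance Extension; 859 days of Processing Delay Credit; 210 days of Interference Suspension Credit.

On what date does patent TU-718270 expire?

Base term: filing date + 20 years → 12 November 2000.
Product Clearance Extension: +262 days → 1 August 2001.
Processing Delay Credit: +859 days → 8 December 2003.
Interference Suspension Credit: +210 days → 5 July 2004.

July 5, 2004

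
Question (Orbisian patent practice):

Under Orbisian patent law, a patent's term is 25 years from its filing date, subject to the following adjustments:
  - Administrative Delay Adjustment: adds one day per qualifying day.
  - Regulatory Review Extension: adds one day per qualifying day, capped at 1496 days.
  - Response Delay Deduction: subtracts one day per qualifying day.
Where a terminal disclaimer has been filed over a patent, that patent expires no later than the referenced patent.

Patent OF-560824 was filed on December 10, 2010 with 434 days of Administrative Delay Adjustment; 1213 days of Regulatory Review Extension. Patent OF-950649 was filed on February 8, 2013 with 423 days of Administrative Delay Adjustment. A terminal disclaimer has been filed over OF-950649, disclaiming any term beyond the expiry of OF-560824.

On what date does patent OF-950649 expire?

Natural term of OF-950649:
  Base: filing + 25 years → 8 February 2038.
  Administrative Delay Adjustment: +423 days → 7 April 2039.
Expiry of referenced patent OF-560824:
  Base: filing + 25 years → 10 December 2035.
  Administrative Delay Adjustment: +434 days → 16 February 2037.
  Regulatory Review Extension: 1213 days (within the 1496-day cap) → +1213 days → 13 June 2040.
Terminal disclaimer: OF-950649 expires on the earlier of 7 April 2039 and 13 June 2040.

April 7, 2039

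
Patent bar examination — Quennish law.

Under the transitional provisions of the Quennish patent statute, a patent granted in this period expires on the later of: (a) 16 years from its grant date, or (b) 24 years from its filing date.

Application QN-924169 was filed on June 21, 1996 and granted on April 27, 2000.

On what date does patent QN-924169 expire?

June 21, 2020

(a) grant + 16 years → 27 April 2016.
(b) filing + 24 years → 21 June 2020.
Later of the two: 21 June 2020.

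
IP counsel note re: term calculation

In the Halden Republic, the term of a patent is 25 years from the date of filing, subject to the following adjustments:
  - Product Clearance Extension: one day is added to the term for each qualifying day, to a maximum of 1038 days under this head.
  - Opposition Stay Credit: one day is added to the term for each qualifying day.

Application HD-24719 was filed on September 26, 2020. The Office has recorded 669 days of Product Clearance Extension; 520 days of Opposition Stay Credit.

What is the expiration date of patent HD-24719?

December 28, 2048

Base term: filing date + 25 years → 26 September 2045.
Product Clearance Extension: 669 days (within the 1038-day cap) → +669 days → 27 July 2047.
Opposition Stay Credit: +520 days → 28 December 2048.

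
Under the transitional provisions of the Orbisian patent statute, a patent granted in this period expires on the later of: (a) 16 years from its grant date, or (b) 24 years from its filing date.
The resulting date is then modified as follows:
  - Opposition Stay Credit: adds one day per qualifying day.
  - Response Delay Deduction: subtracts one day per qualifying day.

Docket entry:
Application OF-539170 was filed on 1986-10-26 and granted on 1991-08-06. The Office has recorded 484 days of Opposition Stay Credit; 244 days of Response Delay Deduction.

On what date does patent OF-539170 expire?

(a) grant + 16 years → 6 August 2007.
(b) filing + 24 years → 26 October 2010.
Later of the two: 26 October 2010.
Opposition Stay Credit: +484 days → 22 February 2012.
Response Delay Deduction: −244 days → 23 June 2011.

2011-06-23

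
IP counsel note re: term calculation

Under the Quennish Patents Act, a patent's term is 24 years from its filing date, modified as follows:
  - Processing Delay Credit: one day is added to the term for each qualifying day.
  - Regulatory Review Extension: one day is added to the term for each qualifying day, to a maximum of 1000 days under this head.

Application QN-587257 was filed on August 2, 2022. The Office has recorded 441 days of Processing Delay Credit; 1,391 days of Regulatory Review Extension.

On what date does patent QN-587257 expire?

July 13, 2050

Base term: filing date + 24 years → 2 August 2046.
Processing Delay Credit: +441 days → 17 October 2047.
Regulatory Review Extension: 1391 days claimed exceeds the 1000-day cap, so +1000 days → 13 July 2050.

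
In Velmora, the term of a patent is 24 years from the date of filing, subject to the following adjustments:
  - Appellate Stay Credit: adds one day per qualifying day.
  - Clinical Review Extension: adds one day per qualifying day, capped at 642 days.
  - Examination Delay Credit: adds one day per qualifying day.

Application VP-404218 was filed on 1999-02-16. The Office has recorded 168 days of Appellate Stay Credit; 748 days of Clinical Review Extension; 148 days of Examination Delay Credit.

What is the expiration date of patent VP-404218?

Base term: filing date + 24 years → 16 February 2023.
Appellate Stay Credit: +168 days → 3 August 2023.
Clinical Review Extension: 748 days claimed exceeds the 642-day cap, so +642 days → 6 May 2025.
Examination Delay Credit: +148 days → 1 October 2025.

October 1, 2025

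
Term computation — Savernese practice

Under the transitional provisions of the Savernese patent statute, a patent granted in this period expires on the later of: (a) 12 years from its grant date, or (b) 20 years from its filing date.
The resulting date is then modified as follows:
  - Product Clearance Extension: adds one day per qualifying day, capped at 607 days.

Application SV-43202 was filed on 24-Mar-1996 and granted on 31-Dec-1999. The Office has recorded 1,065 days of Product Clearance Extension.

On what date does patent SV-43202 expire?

2017-11-21

(a) grant + 12 years → 31 December 2011.
(b) filing + 20 years → 24 March 2016.
Later of the two: 24 March 2016.
Product Clearance Extension: 1065 days claimed exceeds the 607-day cap, so +607 days → 21 November 2017.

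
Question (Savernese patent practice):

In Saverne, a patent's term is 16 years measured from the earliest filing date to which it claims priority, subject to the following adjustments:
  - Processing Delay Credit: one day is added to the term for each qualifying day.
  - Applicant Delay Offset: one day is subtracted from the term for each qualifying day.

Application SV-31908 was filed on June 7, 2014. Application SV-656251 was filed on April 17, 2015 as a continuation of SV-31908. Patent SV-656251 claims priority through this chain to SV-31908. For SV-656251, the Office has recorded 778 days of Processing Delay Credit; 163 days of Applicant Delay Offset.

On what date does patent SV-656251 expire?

Earliest priority filing: 7 June 2014.
Base term: 7 June 2014 + 16 years → 7 June 2030.
Processing Delay Credit: +778 days → 24 July 2032.
Applicant Delay Offset: −163 days → 12 February 2032.

February 12, 2032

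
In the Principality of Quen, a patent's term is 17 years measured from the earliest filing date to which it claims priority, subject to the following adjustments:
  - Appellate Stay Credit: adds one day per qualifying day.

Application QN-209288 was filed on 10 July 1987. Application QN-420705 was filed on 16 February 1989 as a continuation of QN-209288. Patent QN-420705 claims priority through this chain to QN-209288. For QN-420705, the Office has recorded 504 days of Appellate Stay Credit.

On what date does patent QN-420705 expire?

November 26, 2005

Earliest priority filing: 10 July 1987.
Base term: 10 July 1987 + 17 years → 10 July 2004.
Appellate Stay Credit: +504 days → 26 November 2005.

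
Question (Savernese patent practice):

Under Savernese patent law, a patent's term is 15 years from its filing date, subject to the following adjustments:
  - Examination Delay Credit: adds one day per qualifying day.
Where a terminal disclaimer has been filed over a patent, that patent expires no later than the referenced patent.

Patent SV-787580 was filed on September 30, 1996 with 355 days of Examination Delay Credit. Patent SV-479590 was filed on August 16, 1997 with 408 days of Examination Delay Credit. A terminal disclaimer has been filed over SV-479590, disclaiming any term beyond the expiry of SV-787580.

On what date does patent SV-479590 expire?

Natural term of SV-479590:
  Base: filing + 15 years → 16 August 2012.
  Examination Delay Credit: +408 days → 28 September 2013.
Expiry of referenced patent SV-787580:
  Base: filing + 15 years → 30 September 2011.
  Examination Delay Credit: +355 days → 19 September 2012.
Terminal disclaimer: SV-479590 expires on the earlier of 28 September 2013 and 19 September 2012.

September 19, 2012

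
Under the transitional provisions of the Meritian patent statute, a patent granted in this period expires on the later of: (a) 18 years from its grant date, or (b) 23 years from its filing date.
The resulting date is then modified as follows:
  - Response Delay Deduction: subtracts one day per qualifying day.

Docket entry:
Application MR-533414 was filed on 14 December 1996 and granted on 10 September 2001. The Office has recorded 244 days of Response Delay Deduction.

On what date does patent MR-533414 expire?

April 14, 2019

(a) grant + 18 years → 10 September 2019.
(b) filing + 23 years → 14 December 2019.
Later of the two: 14 December 2019.
Response Delay Deduction: −244 days → 14 April 2019.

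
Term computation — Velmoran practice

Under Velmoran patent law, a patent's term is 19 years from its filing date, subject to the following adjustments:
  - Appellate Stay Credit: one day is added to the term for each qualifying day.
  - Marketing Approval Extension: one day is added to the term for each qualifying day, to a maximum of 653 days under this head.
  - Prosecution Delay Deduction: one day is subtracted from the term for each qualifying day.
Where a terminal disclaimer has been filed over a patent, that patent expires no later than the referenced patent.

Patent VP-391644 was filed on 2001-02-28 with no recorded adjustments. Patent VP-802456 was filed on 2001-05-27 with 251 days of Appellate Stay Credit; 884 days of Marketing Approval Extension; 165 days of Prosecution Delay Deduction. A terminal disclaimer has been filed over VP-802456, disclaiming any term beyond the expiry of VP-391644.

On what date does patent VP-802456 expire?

Natural term of VP-802456:
  Base: filing + 19 years → 27 May 2020.
  Appellate Stay Credit: +251 days → 2 February 2021.
  Marketing Approval Extension: 884 days claimed exceeds the 653-day cap, so +653 days → 17 November 2022.
  Prosecution Delay Deduction: −165 days → 5 June 2022.
Expiry of referenced patent VP-391644:
  Base: filing + 19 years → 28 February 2020.
Terminal disclaimer: VP-802456 expires on the earlier of 5 June 2022 and 28 February 2020.

February 28, 2020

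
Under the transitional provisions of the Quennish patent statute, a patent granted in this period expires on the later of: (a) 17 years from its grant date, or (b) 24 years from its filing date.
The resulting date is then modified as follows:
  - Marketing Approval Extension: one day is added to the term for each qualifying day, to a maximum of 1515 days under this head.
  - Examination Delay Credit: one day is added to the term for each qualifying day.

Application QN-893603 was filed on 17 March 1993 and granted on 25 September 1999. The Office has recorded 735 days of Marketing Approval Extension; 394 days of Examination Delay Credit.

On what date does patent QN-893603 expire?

2020-04-19

(a) grant + 17 years → 25 September 2016.
(b) filing + 24 years → 17 March 2017.
Later of the two: 17 March 2017.
Marketing Approval Extension: 735 days (within the 1515-day cap) → +735 days → 22 March 2019.
Examination Delay Credit: +394 days → 19 April 2020.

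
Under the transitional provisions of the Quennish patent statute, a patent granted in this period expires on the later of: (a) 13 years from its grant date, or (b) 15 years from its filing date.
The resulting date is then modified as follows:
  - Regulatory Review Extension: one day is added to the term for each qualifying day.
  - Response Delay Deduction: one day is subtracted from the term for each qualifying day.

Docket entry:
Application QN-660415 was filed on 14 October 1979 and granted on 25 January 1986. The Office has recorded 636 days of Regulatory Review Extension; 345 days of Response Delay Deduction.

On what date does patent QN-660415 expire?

November 12, 1999

(a) grant + 13 years → 25 January 1999.
(b) filing + 15 years → 14 October 1994.
Later of the two: 25 January 1999.
Regulatory Review Extension: +636 days → 22 October 2000.
Response Delay Deduction: −345 days → 12 November 1999.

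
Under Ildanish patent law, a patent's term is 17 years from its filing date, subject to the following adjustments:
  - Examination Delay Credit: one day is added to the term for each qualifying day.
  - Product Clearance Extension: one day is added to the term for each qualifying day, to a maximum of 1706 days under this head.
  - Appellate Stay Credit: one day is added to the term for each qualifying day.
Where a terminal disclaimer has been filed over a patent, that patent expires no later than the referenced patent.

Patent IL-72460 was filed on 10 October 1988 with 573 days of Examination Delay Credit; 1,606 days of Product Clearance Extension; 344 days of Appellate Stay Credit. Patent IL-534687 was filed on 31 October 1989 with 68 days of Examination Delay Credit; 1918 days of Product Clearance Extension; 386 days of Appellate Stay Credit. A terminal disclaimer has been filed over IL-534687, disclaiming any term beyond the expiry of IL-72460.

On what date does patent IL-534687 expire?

2012-09-06

Natural term of IL-534687:
  Base: filing + 17 years → 31 October 2006.
  Examination Delay Credit: +68 days → 7 January 2007.
  Product Clearance Extension: 1918 days claimed exceeds the 1706-day cap, so +1706 days → 9 September 2011.
  Appellate Stay Credit: +386 days → 29 September 2012.
Expiry of referenced patent IL-72460:
  Base: filing + 17 years → 10 October 2005.
  Examination Delay Credit: +573 days → 6 May 2007.
  Product Clearance Extension: 1606 days (within the 1706-day cap) → +1606 days → 28 September 2011.
  Appellate Stay Credit: +344 days → 6 September 2012.
Terminal disclaimer: IL-534687 expires on the earlier of 29 September 2012 and 6 September 2012.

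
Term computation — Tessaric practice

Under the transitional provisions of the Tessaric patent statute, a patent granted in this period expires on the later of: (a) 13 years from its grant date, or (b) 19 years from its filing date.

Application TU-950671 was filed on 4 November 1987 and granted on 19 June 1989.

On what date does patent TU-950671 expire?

November 4, 2006

(a) grant + 13 years → 19 June 2002.
(b) filing + 19 years → 4 November 2006.
Later of the two: 4 November 2006.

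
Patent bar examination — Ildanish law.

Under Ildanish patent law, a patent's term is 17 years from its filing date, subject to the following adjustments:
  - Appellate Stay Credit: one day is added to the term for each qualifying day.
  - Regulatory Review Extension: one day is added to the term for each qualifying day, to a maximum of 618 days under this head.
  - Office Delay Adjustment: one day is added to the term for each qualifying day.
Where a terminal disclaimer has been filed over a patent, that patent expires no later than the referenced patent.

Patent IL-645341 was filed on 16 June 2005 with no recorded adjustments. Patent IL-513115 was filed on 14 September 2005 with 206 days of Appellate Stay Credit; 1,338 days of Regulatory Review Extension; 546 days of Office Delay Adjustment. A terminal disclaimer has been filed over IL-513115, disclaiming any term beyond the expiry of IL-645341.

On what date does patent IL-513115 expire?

Natural term of IL-513115:
  Base: filing + 17 years → 14 September 2022.
  Appellate Stay Credit: +206 days → 8 April 2023.
  Regulatory Review Extension: 1338 days claimed exceeds the 618-day cap, so +618 days → 16 December 2024.
  Office Delay Adjustment: +546 days → 15 June 2026.
Expiry of referenced patent IL-645341:
  Base: filing + 17 years → 16 June 2022.
Terminal disclaimer: IL-513115 expires on the earlier of 15 June 2026 and 16 June 2022.

June 16, 2022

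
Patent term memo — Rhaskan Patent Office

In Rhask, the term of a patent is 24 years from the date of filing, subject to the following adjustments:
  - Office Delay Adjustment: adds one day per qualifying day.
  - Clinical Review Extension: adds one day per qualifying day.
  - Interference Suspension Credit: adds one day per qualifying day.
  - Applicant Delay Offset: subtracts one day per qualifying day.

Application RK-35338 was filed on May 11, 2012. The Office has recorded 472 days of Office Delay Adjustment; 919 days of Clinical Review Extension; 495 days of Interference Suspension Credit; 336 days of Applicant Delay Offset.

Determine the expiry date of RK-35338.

Base term: filing date + 24 years → 11 May 2036.
Office Delay Adjustment: +472 days → 26 August 2037.
Clinical Review Extension: +919 days → 2 March 2040.
Interference Suspension Credit: +495 days → 10 July 2041.
Applicant Delay Offset: −336 days → 8 August 2040.

2040-08-08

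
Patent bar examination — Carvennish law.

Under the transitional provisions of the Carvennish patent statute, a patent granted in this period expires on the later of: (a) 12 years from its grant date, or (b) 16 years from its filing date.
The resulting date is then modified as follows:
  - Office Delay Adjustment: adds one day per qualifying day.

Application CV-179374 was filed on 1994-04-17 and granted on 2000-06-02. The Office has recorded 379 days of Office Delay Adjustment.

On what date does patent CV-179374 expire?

June 16, 2013

(a) grant + 12 years → 2 June 2012.
(b) filing + 16 years → 17 April 2010.
Later of the two: 2 June 2012.
Office Delay Adjustment: +379 days → 16 June 2013.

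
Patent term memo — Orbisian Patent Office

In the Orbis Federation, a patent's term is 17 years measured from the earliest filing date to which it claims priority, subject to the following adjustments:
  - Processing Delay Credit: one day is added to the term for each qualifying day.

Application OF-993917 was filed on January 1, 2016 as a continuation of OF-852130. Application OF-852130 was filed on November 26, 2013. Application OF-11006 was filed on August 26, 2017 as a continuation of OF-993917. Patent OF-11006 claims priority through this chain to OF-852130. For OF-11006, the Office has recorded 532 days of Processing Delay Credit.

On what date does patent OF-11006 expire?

May 11, 2032

Earliest priority filing: 26 November 2013.
Base term: 26 November 2013 + 17 years → 26 November 2030.
Processing Delay Credit: +532 days → 11 May 2032.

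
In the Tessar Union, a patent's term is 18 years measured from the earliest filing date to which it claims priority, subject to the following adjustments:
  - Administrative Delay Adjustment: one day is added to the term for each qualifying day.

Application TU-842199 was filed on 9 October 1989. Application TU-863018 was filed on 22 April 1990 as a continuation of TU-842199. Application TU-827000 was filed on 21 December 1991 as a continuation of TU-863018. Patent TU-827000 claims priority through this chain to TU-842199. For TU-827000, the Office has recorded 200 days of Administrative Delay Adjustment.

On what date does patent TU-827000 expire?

Earliest priority filing: 9 October 1989.
Base term: 9 October 1989 + 18 years → 9 October 2007.
Administrative Delay Adjustment: +200 days → 26 April 2008.

2008-04-26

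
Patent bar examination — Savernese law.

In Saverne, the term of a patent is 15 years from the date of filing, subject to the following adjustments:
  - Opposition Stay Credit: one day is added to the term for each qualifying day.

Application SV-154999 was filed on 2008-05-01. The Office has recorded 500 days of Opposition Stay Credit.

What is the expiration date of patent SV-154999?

2024-09-12

Base term: filing date + 15 years → 1 May 2023.
Opposition Stay Credit: +500 days → 12 September 2024.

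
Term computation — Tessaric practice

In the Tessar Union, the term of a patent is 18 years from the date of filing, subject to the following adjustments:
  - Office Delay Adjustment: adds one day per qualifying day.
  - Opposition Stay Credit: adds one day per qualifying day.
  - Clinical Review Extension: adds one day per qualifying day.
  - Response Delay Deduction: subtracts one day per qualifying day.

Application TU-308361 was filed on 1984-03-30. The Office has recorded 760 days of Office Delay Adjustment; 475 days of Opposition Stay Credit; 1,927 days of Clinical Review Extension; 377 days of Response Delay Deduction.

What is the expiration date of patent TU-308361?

Base term: filing date + 18 years → 30 March 2002.
Office Delay Adjustment: +760 days → 28 April 2004.
Opposition Stay Credit: +475 days → 16 August 2005.
Clinical Review Extension: +1927 days → 25 November 2010.
Response Delay Deduction: −377 days → 13 November 2009.

November 13, 2009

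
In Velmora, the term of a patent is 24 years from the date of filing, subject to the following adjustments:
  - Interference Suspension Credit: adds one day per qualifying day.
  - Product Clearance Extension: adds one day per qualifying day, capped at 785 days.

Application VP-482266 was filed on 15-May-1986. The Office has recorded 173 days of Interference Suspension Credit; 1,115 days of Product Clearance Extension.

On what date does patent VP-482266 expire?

Base term: filing date + 24 years → 15 May 2010.
Interference Suspension Credit: +173 days → 4 November 2010.
Product Clearance Extension: 1115 days claimed exceeds the 785-day cap, so +785 days → 28 December 2012.

December 28, 2012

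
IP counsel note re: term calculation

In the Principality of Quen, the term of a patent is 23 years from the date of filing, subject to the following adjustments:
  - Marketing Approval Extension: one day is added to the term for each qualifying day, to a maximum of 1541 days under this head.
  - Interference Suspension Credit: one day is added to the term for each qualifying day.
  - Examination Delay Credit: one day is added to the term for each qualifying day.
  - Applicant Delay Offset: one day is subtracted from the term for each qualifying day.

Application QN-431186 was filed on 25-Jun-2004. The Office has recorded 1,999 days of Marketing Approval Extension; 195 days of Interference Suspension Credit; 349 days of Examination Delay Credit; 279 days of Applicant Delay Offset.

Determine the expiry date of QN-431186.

Base term: filing date + 23 years → 25 June 2027.
Marketing Approval Extension: 1999 days claimed exceeds the 1541-day cap, so +1541 days → 13 September 2031.
Interference Suspension Credit: +195 days → 26 March 2032.
Examination Delay Credit: +349 days → 10 March 2033.
Applicant Delay Offset: −279 days → 4 June 2032.

June 4, 2032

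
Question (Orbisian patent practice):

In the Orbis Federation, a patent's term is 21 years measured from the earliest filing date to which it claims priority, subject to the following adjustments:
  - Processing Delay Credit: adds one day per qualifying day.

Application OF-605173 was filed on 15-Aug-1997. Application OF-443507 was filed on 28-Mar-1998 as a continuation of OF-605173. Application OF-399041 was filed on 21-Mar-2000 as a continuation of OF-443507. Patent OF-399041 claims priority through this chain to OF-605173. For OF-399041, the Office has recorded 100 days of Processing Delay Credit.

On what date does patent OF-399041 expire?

November 23, 2018

Earliest priority filing: 15 August 1997.
Base term: 15 August 1997 + 21 years → 15 August 2018.
Processing Delay Credit: +100 days → 23 November 2018.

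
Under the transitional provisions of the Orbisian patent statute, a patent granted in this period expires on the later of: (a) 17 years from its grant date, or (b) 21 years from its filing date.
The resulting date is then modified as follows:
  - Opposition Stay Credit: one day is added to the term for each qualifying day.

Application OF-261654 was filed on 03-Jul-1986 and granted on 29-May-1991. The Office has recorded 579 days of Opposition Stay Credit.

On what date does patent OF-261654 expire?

December 29, 2009

(a) grant + 17 years → 29 May 2008.
(b) filing + 21 years → 3 July 2007.
Later of the two: 29 May 2008.
Opposition Stay Credit: +579 days → 29 December 2009.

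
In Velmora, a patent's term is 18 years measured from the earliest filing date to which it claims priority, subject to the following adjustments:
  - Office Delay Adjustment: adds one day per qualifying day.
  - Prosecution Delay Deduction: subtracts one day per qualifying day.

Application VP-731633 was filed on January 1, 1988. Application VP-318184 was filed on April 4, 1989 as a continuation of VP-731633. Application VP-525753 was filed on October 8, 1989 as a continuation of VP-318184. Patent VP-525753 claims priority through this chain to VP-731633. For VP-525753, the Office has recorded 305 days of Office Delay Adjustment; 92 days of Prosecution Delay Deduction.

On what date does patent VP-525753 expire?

Earliest priority filing: 1 January 1988.
Base term: 1 January 1988 + 18 years → 1 January 2006.
Office Delay Adjustment: +305 days → 2 November 2006.
Prosecution Delay Deduction: −92 days → 2 August 2006.

2006-08-02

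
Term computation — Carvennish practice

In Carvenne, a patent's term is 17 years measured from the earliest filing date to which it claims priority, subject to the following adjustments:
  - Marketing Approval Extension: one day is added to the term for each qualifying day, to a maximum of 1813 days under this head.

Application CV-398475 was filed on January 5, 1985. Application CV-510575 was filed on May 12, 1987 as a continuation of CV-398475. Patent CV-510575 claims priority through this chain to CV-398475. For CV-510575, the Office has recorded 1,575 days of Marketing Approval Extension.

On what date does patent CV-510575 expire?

April 29, 2006

Earliest priority filing: 5 January 1985.
Base term: 5 January 1985 + 17 years → 5 January 2002.
Marketing Approval Extension: 1575 days (within the 1813-day cap) → +1575 days → 29 April 2006.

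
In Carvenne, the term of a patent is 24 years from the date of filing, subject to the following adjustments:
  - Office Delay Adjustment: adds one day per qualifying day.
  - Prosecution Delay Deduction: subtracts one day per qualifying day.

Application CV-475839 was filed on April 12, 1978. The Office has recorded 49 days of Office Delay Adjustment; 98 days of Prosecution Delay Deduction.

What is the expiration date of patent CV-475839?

2002-02-22

Base term: filing date + 24 years → 12 April 2002.
Office Delay Adjustment: +49 days → 31 May 2002.
Prosecution Delay Deduction: −98 days → 22 February 2002.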